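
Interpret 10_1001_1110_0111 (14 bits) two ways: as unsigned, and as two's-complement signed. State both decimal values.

unsigned = 10727, signed = -5657

Unsigned: 10100111100111 = 10727.
Signed: MSB=1 → 10727 − 16384 = -5657.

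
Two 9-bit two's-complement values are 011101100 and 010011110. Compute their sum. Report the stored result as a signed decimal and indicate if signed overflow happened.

011101100 = 236 (signed)
010011110 = 158 (signed)
  011101100
+ 010011110
= 110001010
Result 110001010: MSB = 1 → 394 − 512 = -118.
Both addends are non-negative but the stored result is negative: signed overflow. The true value 236 + 158 = 394 lies outside [-256, 255].

-118; overflow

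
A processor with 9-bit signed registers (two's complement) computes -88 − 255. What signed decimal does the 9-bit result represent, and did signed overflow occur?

169; overflow

-88 → 110101000
255 → 011111111
Subtract via negate-and-add: invert 011111111 + 1 = 100000001 (i.e. -255).
  110101000
+ 100000001
= 010101001  (discard carry-out 1)
Result 010101001: MSB = 0 → value 169.
Both addends (after negating the subtrahend) are negative but the stored result is non-negative: signed overflow. The true value -88 − 255 = -343 lies outside [-256, 255].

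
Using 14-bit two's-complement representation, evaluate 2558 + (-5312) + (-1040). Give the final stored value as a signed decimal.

-3794

2558 + (-5312) = -2754 (11010100111110)
-2754 + (-1040) = -3794 (11000100101110)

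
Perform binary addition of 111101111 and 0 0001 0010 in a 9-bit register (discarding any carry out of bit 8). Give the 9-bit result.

000000001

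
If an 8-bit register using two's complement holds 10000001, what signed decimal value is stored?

-127

MSB is 1, so the value is negative.
Unsigned reading: 129. Subtract 2^8 = 256: 129 − 256 = -127.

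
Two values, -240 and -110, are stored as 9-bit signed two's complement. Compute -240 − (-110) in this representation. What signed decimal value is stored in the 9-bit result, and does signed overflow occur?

-130; no overflow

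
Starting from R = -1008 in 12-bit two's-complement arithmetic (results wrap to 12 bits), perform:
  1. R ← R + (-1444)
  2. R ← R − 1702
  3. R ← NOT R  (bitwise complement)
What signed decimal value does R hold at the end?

57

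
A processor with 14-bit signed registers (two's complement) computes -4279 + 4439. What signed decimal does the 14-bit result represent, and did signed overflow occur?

-4279 → 10111101001001
4439 → 01000101010111
  10111101001001
+ 01000101010111
= 00000010100000  (discard carry-out 1)
Result 00000010100000: MSB = 0 → value 160.
Addends have opposite signs, so signed overflow cannot occur.

160; no overflow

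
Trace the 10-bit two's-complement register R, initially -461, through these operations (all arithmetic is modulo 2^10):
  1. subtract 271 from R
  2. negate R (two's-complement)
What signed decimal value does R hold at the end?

Start: R = -461 = 1000110011.
R = -461 − 271 = -732; wraps to 292 = 0100100100
R = −(292) = -292 = 1011011100

-292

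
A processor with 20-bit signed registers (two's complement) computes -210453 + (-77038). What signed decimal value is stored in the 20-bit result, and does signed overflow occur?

-210453 → 11001100100111101011
-77038 → 11101101001100010010
  11001100100111101011
+ 11101101001100010010
= 10111001110011111101  (discard carry-out 1)
Result 10111001110011111101: MSB = 1 → 761085 − 1048576 = -287491.
Both addends are negative and so is the stored result: no signed overflow.

-287491; no overflow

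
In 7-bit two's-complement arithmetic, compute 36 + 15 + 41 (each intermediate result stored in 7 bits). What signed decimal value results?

-36

36 + 15 = 51 (0110011)
51 + 41 = 92 → wraps to -36 (1011100)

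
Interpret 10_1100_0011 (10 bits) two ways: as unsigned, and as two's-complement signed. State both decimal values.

Unsigned: 1011000011 = 707.
Signed: MSB=1 → 707 − 1024 = -317.

unsigned = 707, signed = -317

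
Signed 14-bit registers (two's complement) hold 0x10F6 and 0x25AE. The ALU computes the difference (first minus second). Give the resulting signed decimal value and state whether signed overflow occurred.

0x10F6 = 01000011110110 = 4342 (signed)
0x25AE = 10010110101110 = -6738 (signed)
Subtract via negate-and-add: invert 10010110101110 + 1 = 01101001010010 (i.e. 6738).
  01000011110110
+ 01101001010010
= 10101101001000
Result 10101101001000: MSB = 1 → 11080 − 16384 = -5304.
Both addends (after negating the subtrahend) are non-negative but the stored result is negative: signed overflow. The true value 4342 − (-6738) = 11080 lies outside [-8192, 8191].

-5304; overflow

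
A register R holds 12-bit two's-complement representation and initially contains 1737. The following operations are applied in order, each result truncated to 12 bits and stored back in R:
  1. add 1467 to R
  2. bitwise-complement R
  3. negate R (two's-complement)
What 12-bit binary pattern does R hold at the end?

Start: R = 1737 = 011011001001.
R = 1737 + 1467 = 3204; wraps to -892 = 110010000100
R = NOT 110010000100 = 001101111011 = 891
R = −(891) = -891 = 110010000101

110010000101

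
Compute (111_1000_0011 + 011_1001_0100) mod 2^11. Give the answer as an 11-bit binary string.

  11110000011
+ 01110010100
= 01100010111  (discard carry-out 1)

01100010111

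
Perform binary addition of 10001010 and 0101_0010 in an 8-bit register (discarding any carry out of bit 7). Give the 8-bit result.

  10001010
+ 01010010
= 11011100

11011100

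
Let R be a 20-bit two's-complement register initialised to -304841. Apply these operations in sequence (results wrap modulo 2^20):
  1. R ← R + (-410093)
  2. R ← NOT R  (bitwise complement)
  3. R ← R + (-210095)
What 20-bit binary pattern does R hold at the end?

01111011010000000110

Start: R = -304841 = 10110101100100110111.
R = -304841 + (-410093) = -714934; wraps to 333642 = 01010001011101001010
R = NOT 01010001011101001010 = 10101110100010110101 = -333643
R = -333643 + (-210095) = -543738; wraps to 504838 = 01111011010000000110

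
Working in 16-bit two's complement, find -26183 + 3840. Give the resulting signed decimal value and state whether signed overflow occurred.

-26183 → 1001100110111001
3840 → 0000111100000000
  1001100110111001
+ 0000111100000000
= 1010100010111001
Result 1010100010111001: MSB = 1 → 43193 − 65536 = -22343.
Addends have opposite signs, so signed overflow cannot occur.

-22343; no overflow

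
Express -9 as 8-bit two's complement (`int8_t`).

|-9| = 9 = 00001001 in 8 bits.
Invert the bits: 11110110. Add 1: 11110111.
Check: 11110111 reads as 247 − 256 = -9.

11110111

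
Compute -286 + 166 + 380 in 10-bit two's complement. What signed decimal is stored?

-286 + 166 = -120 (1110001000)
-120 + 380 = 260 (0100000100)

260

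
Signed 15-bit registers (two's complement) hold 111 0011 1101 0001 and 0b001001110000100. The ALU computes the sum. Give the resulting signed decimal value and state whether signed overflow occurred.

111 0011 1101 0001 → 111001111010001 = -3119 (signed)
0b001001110000100 → 001001110000100 = 4996 (signed)
  111001111010001
+ 001001110000100
= 000011101010101  (discard carry-out 1)
Result 000011101010101: MSB = 0 → value 1877.
Addends have opposite signs, so signed overflow cannot occur.

1877; no overflow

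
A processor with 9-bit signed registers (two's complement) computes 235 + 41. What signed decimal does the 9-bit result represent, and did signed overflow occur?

235 → 011101011
41 → 000101001
  011101011
+ 000101001
= 100010100
Result 100010100: MSB = 1 → 276 − 512 = -236.
Both addends are non-negative but the stored result is negative: signed overflow. The true value 235 + 41 = 276 lies outside [-256, 255].

-236; overflow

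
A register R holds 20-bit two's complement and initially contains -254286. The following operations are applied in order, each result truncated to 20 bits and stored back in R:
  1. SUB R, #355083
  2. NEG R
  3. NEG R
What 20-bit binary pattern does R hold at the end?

01101011001110100111

Start: R = -254286 = 11000001111010110010.
R = -254286 − 355083 = -609369; wraps to 439207 = 01101011001110100111
R = −(439207) = -439207 = 10010100110001011001
R = −(-439207) = 439207 = 01101011001110100111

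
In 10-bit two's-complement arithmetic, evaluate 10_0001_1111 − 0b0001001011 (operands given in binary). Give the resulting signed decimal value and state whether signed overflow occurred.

468; overflow

10_0001_1111 → 1000011111 = -481 (signed)
0b0001001011 → 0001001011 = 75 (signed)
Subtract via negate-and-add: invert 0001001011 + 1 = 1110110101 (i.e. -75).
  1000011111
+ 1110110101
= 0111010100  (discard carry-out 1)
Result 0111010100: MSB = 0 → value 468.
Both addends (after negating the subtrahend) are negative but the stored result is non-negative: signed overflow. The true value -481 − 75 = -556 lies outside [-512, 511].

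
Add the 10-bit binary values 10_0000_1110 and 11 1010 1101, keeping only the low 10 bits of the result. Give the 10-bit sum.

0110111011

  1000001110
+ 1110101101
= 0110111011  (discard carry-out 1)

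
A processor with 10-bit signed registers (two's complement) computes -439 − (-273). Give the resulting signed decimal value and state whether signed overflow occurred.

-439 → 1001001001
-273 → 1011101111
Subtract via negate-and-add: invert 1011101111 + 1 = 0100010001 (i.e. 273).
  1001001001
+ 0100010001
= 1101011010
Result 1101011010: MSB = 1 → 858 − 1024 = -166.
Addends (after negating the subtrahend) have opposite signs, so signed overflow cannot occur.

-166; no overflow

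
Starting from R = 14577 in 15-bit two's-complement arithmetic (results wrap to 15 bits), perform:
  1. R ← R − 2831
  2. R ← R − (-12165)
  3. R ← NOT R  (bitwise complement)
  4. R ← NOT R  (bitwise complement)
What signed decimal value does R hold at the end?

Start: R = 14577 = 011100011110001.
R = 14577 − 2831 = 11746 = 010110111100010
R = 11746 − (-12165) = 23911; wraps to -8857 = 101110101100111
R = NOT 101110101100111 = 010001010011000 = 8856
R = NOT 010001010011000 = 101110101100111 = -8857

-8857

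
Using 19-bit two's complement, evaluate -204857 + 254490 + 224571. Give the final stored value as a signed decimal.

-204857 + 254490 = 49633 (0001100000111100001)
49633 + 224571 = 274204 → wraps to -250084 (1000010111100011100)

-250084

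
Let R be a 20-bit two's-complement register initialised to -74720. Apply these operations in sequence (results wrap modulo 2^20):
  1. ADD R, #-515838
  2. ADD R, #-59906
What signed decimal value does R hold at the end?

Start: R = -74720 = 11101101110000100000.
R = -74720 + (-515838) = -590558; wraps to 458018 = 01101111110100100010
R = 458018 + (-59906) = 398112 = 01100001001100100000

398112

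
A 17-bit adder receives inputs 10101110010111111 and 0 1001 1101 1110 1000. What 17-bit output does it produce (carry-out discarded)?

11111101010100111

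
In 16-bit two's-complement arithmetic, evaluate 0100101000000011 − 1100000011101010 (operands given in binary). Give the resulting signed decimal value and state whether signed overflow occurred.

-30439; overflow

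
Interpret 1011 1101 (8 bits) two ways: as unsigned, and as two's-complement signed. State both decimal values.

Unsigned: 10111101 = 189.
Signed: MSB=1 → 189 − 256 = -67.

unsigned = 189, signed = -67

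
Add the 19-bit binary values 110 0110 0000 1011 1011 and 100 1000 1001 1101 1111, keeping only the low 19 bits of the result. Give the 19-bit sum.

  1100110000010111011
+ 1001000100111011111
= 0101110101010011010  (discard carry-out 1)

0101110101010011010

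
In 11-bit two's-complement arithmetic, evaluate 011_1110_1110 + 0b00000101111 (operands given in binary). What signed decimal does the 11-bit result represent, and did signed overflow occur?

-995; overflow

011_1110_1110 → 01111101110 = 1006 (signed)
0b00000101111 → 00000101111 = 47 (signed)
  01111101110
+ 00000101111
= 10000011101
Result 10000011101: MSB = 1 → 1053 − 2048 = -995.
Both addends are non-negative but the stored result is negative: signed overflow. The true value 1006 + 47 = 1053 lies outside [-1024, 1023].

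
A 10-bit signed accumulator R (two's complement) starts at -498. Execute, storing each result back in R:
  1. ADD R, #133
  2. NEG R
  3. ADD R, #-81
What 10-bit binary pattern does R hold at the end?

0100011100

Start: R = -498 = 1000001110.
R = -498 + 133 = -365 = 1010010011
R = −(-365) = 365 = 0101101101
R = 365 + (-81) = 284 = 0100011100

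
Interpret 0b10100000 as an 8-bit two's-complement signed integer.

-96

MSB is 1, so the value is negative.
Unsigned reading: 160. Subtract 2^8 = 256: 160 − 256 = -96.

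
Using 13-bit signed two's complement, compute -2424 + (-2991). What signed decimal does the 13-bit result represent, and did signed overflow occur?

-2424 → 1011010001000
-2991 → 1010001010001
  1011010001000
+ 1010001010001
= 0101011011001  (discard carry-out 1)
Result 0101011011001: MSB = 0 → value 2777.
Both addends are negative but the stored result is non-negative: signed overflow. The true value -2424 + (-2991) = -5415 lies outside [-4096, 4095].

2777; overflow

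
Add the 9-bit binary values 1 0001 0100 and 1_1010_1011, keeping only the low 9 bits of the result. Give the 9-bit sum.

010111111

  100010100
+ 110101011
= 010111111  (discard carry-out 1)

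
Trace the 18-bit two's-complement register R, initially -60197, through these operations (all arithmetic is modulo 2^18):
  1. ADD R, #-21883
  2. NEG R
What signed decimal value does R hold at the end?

Start: R = -60197 = 110001010011011011.
R = -60197 + (-21883) = -82080 = 101011111101100000
R = −(-82080) = 82080 = 010100000010100000

82080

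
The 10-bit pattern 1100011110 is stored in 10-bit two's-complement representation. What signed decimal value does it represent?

-226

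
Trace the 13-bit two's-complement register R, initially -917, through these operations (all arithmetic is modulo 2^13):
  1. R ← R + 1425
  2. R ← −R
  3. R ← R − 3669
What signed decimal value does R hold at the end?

4015

Start: R = -917 = 1110001101011.
R = -917 + 1425 = 508 = 0000111111100
R = −(508) = -508 = 1111000000100
R = -508 − 3669 = -4177; wraps to 4015 = 0111110101111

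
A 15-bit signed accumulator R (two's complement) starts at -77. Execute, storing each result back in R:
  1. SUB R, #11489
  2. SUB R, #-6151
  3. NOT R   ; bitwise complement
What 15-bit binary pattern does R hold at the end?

Start: R = -77 = 111111110110011.
R = -77 − 11489 = -11566 = 101001011010010
R = -11566 − (-6151) = -5415 = 110101011011001
R = NOT 110101011011001 = 001010100100110 = 5414

001010100100110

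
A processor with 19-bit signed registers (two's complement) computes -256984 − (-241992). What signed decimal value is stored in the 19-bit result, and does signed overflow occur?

-14992; no overflow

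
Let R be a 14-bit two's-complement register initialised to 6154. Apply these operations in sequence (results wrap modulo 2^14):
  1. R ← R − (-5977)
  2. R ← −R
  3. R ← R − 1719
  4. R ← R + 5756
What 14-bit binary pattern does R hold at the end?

10000001100010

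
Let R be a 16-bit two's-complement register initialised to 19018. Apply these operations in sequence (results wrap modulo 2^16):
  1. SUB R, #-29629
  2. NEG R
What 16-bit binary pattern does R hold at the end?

0100000111111001

Start: R = 19018 = 0100101001001010.
R = 19018 − (-29629) = 48647; wraps to -16889 = 1011111000000111
R = −(-16889) = 16889 = 0100000111111001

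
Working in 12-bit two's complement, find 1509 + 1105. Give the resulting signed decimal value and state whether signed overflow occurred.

-1482; overflow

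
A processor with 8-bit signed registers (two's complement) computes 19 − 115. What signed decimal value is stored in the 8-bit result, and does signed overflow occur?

19 → 00010011
115 → 01110011
Subtract via negate-and-add: invert 01110011 + 1 = 10001101 (i.e. -115).
  00010011
+ 10001101
= 10100000
Result 10100000: MSB = 1 → 160 − 256 = -96.
Addends (after negating the subtrahend) have opposite signs, so signed overflow cannot occur.

-96; no overflow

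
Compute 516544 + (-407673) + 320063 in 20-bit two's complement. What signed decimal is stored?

516544 + (-407673) = 108871 (00011010100101000111)
108871 + 320063 = 428934 (01101000101110000110)

428934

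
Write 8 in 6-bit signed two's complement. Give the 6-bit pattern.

001000

8 is non-negative, so write it directly in 6 bits: 001000.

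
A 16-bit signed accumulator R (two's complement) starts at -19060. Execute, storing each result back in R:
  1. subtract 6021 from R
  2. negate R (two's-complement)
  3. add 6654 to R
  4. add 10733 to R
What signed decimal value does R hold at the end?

Start: R = -19060 = 1011010110001100.
R = -19060 − 6021 = -25081 = 1001111000000111
R = −(-25081) = 25081 = 0110000111111001
R = 25081 + 6654 = 31735 = 0111101111110111
R = 31735 + 10733 = 42468; wraps to -23068 = 1010010111100100

-23068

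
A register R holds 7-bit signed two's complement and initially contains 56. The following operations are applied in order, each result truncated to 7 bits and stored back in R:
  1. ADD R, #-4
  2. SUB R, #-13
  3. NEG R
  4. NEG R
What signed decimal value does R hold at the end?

-63

Start: R = 56 = 0111000.
R = 56 + (-4) = 52 = 0110100
R = 52 − (-13) = 65; wraps to -63 = 1000001
R = −(-63) = 63 = 0111111
R = −(63) = -63 = 1000001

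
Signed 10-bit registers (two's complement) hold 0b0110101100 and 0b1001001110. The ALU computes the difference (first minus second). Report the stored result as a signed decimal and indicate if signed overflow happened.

0b0110101100 → 0110101100 = 428 (signed)
0b1001001110 → 1001001110 = -434 (signed)
Subtract via negate-and-add: invert 1001001110 + 1 = 0110110010 (i.e. 434).
  0110101100
+ 0110110010
= 1101011110
Result 1101011110: MSB = 1 → 862 − 1024 = -162.
Both addends (after negating the subtrahend) are non-negative but the stored result is negative: signed overflow. The true value 428 − (-434) = 862 lies outside [-512, 511].

-162; overflow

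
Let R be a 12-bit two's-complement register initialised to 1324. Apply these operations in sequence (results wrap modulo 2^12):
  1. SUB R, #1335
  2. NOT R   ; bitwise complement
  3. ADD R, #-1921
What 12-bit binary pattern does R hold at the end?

100010001001

Start: R = 1324 = 010100101100.
R = 1324 − 1335 = -11 = 111111110101
R = NOT 111111110101 = 000000001010 = 10
R = 10 + (-1921) = -1911 = 100010001001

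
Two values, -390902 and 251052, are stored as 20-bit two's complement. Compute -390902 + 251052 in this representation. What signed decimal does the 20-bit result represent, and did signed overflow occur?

-139850; no overflow

-390902 → 10100000100100001010
251052 → 00111101010010101100
  10100000100100001010
+ 00111101010010101100
= 11011101110110110110
Result 11011101110110110110: MSB = 1 → 908726 − 1048576 = -139850.
Addends have opposite signs, so signed overflow cannot occur.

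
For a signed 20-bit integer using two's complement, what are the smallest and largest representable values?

min = -524288, max = 524287

Minimum: −2^19 = -524288.
Maximum: 2^19 − 1 = 524287.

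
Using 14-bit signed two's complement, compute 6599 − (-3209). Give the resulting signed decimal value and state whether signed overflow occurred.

-6576; overflow

6599 → 01100111000111
-3209 → 11001101110111
Subtract via negate-and-add: invert 11001101110111 + 1 = 00110010001001 (i.e. 3209).
  01100111000111
+ 00110010001001
= 10011001010000
Result 10011001010000: MSB = 1 → 9808 − 16384 = -6576.
Both addends (after negating the subtrahend) are non-negative but the stored result is negative: signed overflow. The true value 6599 − (-3209) = 9808 lies outside [-8192, 8191].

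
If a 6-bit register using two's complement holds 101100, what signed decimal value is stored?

-20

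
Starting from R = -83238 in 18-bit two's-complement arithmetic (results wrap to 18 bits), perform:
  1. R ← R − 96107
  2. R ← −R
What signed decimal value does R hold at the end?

Start: R = -83238 = 101011101011011010.
R = -83238 − 96107 = -179345; wraps to 82799 = 010100001101101111
R = −(82799) = -82799 = 101011110010010001

-82799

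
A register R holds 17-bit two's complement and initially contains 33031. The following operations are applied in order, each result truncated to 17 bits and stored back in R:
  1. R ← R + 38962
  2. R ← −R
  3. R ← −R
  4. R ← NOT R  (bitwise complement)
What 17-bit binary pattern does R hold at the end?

01110011011000110

Start: R = 33031 = 01000000100000111.
R = 33031 + 38962 = 71993; wraps to -59079 = 10001100100111001
R = −(-59079) = 59079 = 01110011011000111
R = −(59079) = -59079 = 10001100100111001
R = NOT 10001100100111001 = 01110011011000110 = 59078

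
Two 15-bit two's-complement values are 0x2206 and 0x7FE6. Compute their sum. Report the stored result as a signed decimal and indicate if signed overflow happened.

0x2206 = 010001000000110 = 8710 (signed)
0x7FE6 = 111111111100110 = -26 (signed)
  010001000000110
+ 111111111100110
= 010000111101100  (discard carry-out 1)
Result 010000111101100: MSB = 0 → value 8684.
Addends have opposite signs, so signed overflow cannot occur.

8684; no overflow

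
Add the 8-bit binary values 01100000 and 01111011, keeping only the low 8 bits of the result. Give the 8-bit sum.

  01100000
+ 01111011
= 11011011

11011011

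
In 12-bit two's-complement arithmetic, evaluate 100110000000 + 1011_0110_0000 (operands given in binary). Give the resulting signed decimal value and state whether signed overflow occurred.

1248; overflow

100110000000 = -1664 (signed)
1011_0110_0000 → 101101100000 = -1184 (signed)
  100110000000
+ 101101100000
= 010011100000  (discard carry-out 1)
Result 010011100000: MSB = 0 → value 1248.
Both addends are negative but the stored result is non-negative: signed overflow. The true value -1664 + (-1184) = -2848 lies outside [-2048, 2047].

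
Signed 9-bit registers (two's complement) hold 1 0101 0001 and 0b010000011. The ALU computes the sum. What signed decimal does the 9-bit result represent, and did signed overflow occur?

1 0101 0001 → 101010001 = -175 (signed)
0b010000011 → 010000011 = 131 (signed)
  101010001
+ 010000011
= 111010100
Result 111010100: MSB = 1 → 468 − 512 = -44.
Addends have opposite signs, so signed overflow cannot occur.

-44; no overflow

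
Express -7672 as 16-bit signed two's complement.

1110001000001000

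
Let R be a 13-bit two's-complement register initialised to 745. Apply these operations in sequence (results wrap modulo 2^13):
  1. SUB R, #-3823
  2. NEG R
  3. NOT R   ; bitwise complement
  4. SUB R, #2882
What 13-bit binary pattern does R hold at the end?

Start: R = 745 = 0001011101001.
R = 745 − (-3823) = 4568; wraps to -3624 = 1000111011000
R = −(-3624) = 3624 = 0111000101000
R = NOT 0111000101000 = 1000111010111 = -3625
R = -3625 − 2882 = -6507; wraps to 1685 = 0011010010101

0011010010101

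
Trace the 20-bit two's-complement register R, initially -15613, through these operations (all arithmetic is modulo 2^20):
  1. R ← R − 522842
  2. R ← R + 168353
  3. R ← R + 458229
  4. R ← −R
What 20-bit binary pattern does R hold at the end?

11101010011111000001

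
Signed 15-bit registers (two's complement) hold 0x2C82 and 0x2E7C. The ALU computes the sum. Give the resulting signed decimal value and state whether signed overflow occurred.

-9474; overflow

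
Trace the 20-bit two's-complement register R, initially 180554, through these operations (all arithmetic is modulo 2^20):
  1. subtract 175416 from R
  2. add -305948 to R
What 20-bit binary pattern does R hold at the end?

10110110100011110110

Start: R = 180554 = 00101100000101001010.
R = 180554 − 175416 = 5138 = 00000001010000010010
R = 5138 + (-305948) = -300810 = 10110110100011110110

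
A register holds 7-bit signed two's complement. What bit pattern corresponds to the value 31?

0011111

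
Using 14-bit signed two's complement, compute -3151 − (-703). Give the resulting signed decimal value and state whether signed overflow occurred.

-3151 → 11001110110001
-703 → 11110101000001
Subtract via negate-and-add: invert 11110101000001 + 1 = 00001010111111 (i.e. 703).
  11001110110001
+ 00001010111111
= 11011001110000
Result 11011001110000: MSB = 1 → 13936 − 16384 = -2448.
Addends (after negating the subtrahend) have opposite signs, so signed overflow cannot occur.

-2448; no overflow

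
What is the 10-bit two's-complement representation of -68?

|-68| = 68 = 0001000100 in 10 bits.
Invert the bits: 1110111011. Add 1: 1110111100.

1110111100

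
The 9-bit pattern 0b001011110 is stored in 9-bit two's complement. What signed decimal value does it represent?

MSB is 0, so the value is non-negative: 001011110 = 94.

94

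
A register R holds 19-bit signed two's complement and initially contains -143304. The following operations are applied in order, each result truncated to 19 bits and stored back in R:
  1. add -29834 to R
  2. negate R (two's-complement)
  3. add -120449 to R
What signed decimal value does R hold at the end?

52689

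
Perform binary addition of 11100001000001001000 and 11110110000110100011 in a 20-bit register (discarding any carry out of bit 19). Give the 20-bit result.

11010111000111101011

  11100001000001001000
+ 11110110000110100011
= 11010111000111101011  (discard carry-out 1)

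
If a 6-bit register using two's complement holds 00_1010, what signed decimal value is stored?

MSB is 0, so the value is non-negative: 001010 = 10.

10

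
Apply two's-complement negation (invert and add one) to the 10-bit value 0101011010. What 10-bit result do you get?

Invert: 1010100101. Add 1: 1010100110.

1010100110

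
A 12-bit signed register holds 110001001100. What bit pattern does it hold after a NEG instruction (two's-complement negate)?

Invert: 001110110011. Add 1: 001110110100.

001110110100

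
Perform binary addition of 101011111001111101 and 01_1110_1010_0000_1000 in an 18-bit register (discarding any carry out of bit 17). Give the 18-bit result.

001010100010000101

  101011111001111101
+ 011110101000001000
= 001010100010000101  (discard carry-out 1)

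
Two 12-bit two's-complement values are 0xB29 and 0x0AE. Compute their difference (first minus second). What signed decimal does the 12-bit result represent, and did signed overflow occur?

-1413; no overflow

0xB29 = 101100101001 = -1239 (signed)
0x0AE = 000010101110 = 174 (signed)
Subtract via negate-and-add: invert 000010101110 + 1 = 111101010010 (i.e. -174).
  101100101001
+ 111101010010
= 101001111011  (discard carry-out 1)
Result 101001111011: MSB = 1 → 2683 − 4096 = -1413.
Both addends (after negating the subtrahend) are negative and so is the stored result: no signed overflow.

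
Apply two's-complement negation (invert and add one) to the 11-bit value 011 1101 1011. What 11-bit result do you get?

Invert: 10000100100. Add 1: 10000100101.
Check: 01111011011 = 987, 10000100101 = -987.

10000100101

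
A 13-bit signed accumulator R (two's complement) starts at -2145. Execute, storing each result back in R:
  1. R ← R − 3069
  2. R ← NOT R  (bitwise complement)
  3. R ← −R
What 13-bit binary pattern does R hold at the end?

0101110100011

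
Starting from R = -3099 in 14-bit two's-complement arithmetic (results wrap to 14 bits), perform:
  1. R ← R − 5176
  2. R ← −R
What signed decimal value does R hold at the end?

Start: R = -3099 = 11001111100101.
R = -3099 − 5176 = -8275; wraps to 8109 = 01111110101101
R = −(8109) = -8109 = 10000001010011

-8109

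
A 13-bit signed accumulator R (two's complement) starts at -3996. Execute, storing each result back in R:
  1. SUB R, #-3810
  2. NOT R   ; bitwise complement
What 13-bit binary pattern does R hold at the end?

0000010111001

Start: R = -3996 = 1000001100100.
R = -3996 − (-3810) = -186 = 1111101000110
R = NOT 1111101000110 = 0000010111001 = 185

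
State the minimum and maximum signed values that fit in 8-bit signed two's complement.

Minimum: −2^7 = -128.
Maximum: 2^7 − 1 = 127.

min = -128, max = 127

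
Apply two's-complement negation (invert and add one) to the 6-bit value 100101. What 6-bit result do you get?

Invert: 011010. Add 1: 011011.
Check: 100101 = -27, 011011 = 27.

011011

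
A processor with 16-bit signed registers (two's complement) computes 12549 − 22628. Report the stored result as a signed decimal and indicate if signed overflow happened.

-10079; no overflow

12549 → 0011000100000101
22628 → 0101100001100100
Subtract via negate-and-add: invert 0101100001100100 + 1 = 1010011110011100 (i.e. -22628).
  0011000100000101
+ 1010011110011100
= 1101100010100001
Result 1101100010100001: MSB = 1 → 55457 − 65536 = -10079.
Addends (after negating the subtrahend) have opposite signs, so signed overflow cannot occur.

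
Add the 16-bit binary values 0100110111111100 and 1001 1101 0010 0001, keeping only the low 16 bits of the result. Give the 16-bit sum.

  0100110111111100
+ 1001110100100001
= 1110101100011101

1110101100011101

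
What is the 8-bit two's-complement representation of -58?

11000110

|-58| = 58 = 00111010 in 8 bits.
Invert the bits: 11000101. Add 1: 11000110.
Check: 11000110 reads as 198 − 256 = -58.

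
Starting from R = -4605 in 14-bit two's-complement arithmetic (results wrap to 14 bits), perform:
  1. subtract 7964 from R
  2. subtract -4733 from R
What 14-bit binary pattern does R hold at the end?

Start: R = -4605 = 10111000000011.
R = -4605 − 7964 = -12569; wraps to 3815 = 00111011100111
R = 3815 − (-4733) = 8548; wraps to -7836 = 10000101100100

10000101100100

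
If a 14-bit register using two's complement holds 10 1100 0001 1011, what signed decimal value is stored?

MSB is 1, so the value is negative.
Invert: 01001111100100. Add 1: 01001111100101 = 5093. So the value is −5093.

-5093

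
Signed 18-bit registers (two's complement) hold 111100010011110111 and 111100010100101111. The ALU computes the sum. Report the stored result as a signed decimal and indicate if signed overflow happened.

111100010011110111 = -15113 (signed)
111100010100101111 = -15057 (signed)
  111100010011110111
+ 111100010100101111
= 111000101000100110  (discard carry-out 1)
Result 111000101000100110: MSB = 1 → 231974 − 262144 = -30170.
Both addends are negative and so is the stored result: no signed overflow.

-30170; no overflow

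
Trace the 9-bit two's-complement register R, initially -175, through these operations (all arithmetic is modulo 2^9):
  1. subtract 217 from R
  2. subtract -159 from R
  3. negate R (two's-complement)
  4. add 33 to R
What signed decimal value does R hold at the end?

Start: R = -175 = 101010001.
R = -175 − 217 = -392; wraps to 120 = 001111000
R = 120 − (-159) = 279; wraps to -233 = 100010111
R = −(-233) = 233 = 011101001
R = 233 + 33 = 266; wraps to -246 = 100001010

-246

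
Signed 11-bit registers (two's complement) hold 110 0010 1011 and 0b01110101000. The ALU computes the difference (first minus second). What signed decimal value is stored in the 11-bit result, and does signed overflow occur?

110 0010 1011 → 11000101011 = -469 (signed)
0b01110101000 → 01110101000 = 936 (signed)
Subtract via negate-and-add: invert 01110101000 + 1 = 10001011000 (i.e. -936).
  11000101011
+ 10001011000
= 01010000011  (discard carry-out 1)
Result 01010000011: MSB = 0 → value 643.
Both addends (after negating the subtrahend) are negative but the stored result is non-negative: signed overflow. The true value -469 − 936 = -1405 lies outside [-1024, 1023].

643; overflow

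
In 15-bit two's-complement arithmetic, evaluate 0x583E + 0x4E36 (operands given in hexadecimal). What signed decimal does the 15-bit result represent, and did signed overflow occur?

9844; overflow

0x583E = 101100000111110 = -10178 (signed)
0x4E36 = 100111000110110 = -12746 (signed)
  101100000111110
+ 100111000110110
= 010011001110100  (discard carry-out 1)
Result 010011001110100: MSB = 0 → value 9844.
Both addends are negative but the stored result is non-negative: signed overflow. The true value -10178 + (-12746) = -22924 lies outside [-16384, 16383].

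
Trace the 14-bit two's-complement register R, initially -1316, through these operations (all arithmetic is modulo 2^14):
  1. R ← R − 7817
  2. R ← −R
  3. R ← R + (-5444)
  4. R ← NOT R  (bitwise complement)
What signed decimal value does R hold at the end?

Start: R = -1316 = 11101011011100.
R = -1316 − 7817 = -9133; wraps to 7251 = 01110001010011
R = −(7251) = -7251 = 10001110101101
R = -7251 + (-5444) = -12695; wraps to 3689 = 00111001101001
R = NOT 00111001101001 = 11000110010110 = -3690

-3690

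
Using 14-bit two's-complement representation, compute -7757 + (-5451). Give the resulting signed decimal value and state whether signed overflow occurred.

3176; overflow

-7757 → 10000110110011
-5451 → 10101010110101
  10000110110011
+ 10101010110101
= 00110001101000  (discard carry-out 1)
Result 00110001101000: MSB = 0 → value 3176.
Both addends are negative but the stored result is non-negative: signed overflow. The true value -7757 + (-5451) = -13208 lies outside [-8192, 8191].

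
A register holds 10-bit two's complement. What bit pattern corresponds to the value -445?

|-445| = 445 = 0110111101 in 10 bits.
Invert the bits: 1001000010. Add 1: 1001000011.

1001000011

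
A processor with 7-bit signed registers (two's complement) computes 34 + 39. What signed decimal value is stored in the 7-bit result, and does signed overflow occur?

-55; overflow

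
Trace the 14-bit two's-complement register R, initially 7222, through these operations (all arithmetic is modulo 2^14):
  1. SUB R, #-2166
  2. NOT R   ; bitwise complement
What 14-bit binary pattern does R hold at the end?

Start: R = 7222 = 01110000110110.
R = 7222 − (-2166) = 9388; wraps to -6996 = 10010010101100
R = NOT 10010010101100 = 01101101010011 = 6995

01101101010011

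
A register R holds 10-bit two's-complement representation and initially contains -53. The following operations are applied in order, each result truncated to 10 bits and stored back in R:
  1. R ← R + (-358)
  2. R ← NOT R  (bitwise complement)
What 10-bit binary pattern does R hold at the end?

Start: R = -53 = 1111001011.
R = -53 + (-358) = -411 = 1001100101
R = NOT 1001100101 = 0110011010 = 410

0110011010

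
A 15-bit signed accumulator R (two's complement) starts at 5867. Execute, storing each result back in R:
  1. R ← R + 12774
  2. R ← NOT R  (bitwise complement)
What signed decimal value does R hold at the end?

14126

Start: R = 5867 = 001011011101011.
R = 5867 + 12774 = 18641; wraps to -14127 = 100100011010001
R = NOT 100100011010001 = 011011100101110 = 14126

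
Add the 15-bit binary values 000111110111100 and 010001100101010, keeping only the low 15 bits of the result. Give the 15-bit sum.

011001011100110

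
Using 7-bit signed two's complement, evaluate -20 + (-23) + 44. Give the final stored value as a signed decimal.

-20 + (-23) = -43 (1010101)
-43 + 44 = 1 (0000001)

1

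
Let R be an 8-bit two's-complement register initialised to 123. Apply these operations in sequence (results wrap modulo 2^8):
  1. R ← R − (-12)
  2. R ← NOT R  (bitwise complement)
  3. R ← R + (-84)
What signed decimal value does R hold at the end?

Start: R = 123 = 01111011.
R = 123 − (-12) = 135; wraps to -121 = 10000111
R = NOT 10000111 = 01111000 = 120
R = 120 + (-84) = 36 = 00100100

36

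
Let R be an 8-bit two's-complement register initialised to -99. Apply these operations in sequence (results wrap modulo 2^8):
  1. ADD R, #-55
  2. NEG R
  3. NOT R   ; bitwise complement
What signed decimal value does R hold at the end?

101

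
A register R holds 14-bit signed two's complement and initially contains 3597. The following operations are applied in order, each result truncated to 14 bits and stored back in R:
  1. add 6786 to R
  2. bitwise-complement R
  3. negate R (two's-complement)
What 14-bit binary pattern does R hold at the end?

Start: R = 3597 = 00111000001101.
R = 3597 + 6786 = 10383; wraps to -6001 = 10100010001111
R = NOT 10100010001111 = 01011101110000 = 6000
R = −(6000) = -6000 = 10100010010000

10100010010000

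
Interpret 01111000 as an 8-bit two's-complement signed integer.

120

MSB is 0, so the value is non-negative: 01111000 = 120.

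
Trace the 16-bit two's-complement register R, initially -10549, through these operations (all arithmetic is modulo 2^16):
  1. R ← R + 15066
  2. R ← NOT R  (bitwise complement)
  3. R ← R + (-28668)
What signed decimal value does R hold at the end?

Start: R = -10549 = 1101011011001011.
R = -10549 + 15066 = 4517 = 0001000110100101
R = NOT 0001000110100101 = 1110111001011010 = -4518
R = -4518 + (-28668) = -33186; wraps to 32350 = 0111111001011110

32350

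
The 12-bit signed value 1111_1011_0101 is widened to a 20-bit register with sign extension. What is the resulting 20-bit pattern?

MSB of 111110110101 is 1; replicate it into the new high bits.
11111111|111110110101 → 11111111111110110101 (still -75).

11111111111110110101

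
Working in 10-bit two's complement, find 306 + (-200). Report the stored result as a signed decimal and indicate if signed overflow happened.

106; no overflow

306 → 0100110010
-200 → 1100111000
  0100110010
+ 1100111000
= 0001101010  (discard carry-out 1)
Result 0001101010: MSB = 0 → value 106.
Addends have opposite signs, so signed overflow cannot occur.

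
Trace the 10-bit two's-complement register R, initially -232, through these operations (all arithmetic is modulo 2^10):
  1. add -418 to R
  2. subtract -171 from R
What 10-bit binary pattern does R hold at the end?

1000100001

Start: R = -232 = 1100011000.
R = -232 + (-418) = -650; wraps to 374 = 0101110110
R = 374 − (-171) = 545; wraps to -479 = 1000100001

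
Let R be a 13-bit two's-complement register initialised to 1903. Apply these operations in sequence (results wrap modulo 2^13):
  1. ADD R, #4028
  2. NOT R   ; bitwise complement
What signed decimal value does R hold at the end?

Start: R = 1903 = 0011101101111.
R = 1903 + 4028 = 5931; wraps to -2261 = 1011100101011
R = NOT 1011100101011 = 0100011010100 = 2260

2260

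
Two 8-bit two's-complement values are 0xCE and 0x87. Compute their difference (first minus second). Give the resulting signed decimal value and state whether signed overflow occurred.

0xCE = 11001110 = -50 (signed)
0x87 = 10000111 = -121 (signed)
Subtract via negate-and-add: invert 10000111 + 1 = 01111001 (i.e. 121).
  11001110
+ 01111001
= 01000111  (discard carry-out 1)
Result 01000111: MSB = 0 → value 71.
Addends (after negating the subtrahend) have opposite signs, so signed overflow cannot occur.

71; no overflow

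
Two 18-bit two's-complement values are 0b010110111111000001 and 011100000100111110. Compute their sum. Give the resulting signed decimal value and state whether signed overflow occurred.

-52993; overflow

0b010110111111000001 → 010110111111000001 = 94145 (signed)
011100000100111110 = 115006 (signed)
  010110111111000001
+ 011100000100111110
= 110011000011111111
Result 110011000011111111: MSB = 1 → 209151 − 262144 = -52993.
Both addends are non-negative but the stored result is negative: signed overflow. The true value 94145 + 115006 = 209151 lies outside [-131072, 131071].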